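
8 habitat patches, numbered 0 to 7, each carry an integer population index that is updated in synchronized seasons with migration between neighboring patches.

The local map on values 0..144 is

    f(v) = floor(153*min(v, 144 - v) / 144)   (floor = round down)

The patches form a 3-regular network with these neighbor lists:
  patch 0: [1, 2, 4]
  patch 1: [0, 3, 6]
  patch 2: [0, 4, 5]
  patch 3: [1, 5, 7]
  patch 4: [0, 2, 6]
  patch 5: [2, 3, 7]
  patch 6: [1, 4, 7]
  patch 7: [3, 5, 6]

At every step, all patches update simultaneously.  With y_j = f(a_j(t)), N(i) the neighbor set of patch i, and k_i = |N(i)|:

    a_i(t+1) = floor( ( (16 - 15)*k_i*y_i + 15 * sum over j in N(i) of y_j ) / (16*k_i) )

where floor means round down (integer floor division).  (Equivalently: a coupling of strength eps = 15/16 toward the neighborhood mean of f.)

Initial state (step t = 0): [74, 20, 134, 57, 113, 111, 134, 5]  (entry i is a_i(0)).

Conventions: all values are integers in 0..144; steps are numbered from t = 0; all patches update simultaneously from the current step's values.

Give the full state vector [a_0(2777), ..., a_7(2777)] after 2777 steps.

Answer: [72, 72, 72, 72, 72, 72, 72, 72]
Key observation: The state at step 21, [72, 72, 72, 72, 72, 72, 72, 72], reappears at step 23: the system is in a cycle of period 2 from step 21 on.  Therefore the state at step 2777 equals the state at step 21 + ((2777 - 21) mod 2) = 21, which is [72, 72, 72, 72, 72, 72, 72, 72].

Derivation:
t=0: [74, 20, 134, 57, 113, 111, 134, 5]
t=1: [24, 46, 44, 22, 31, 25, 18, 33]
t=2: [40, 23, 28, 35, 30, 34, 37, 23]
t=3: [28, 38, 35, 28, 36, 30, 27, 36]
t=4: [37, 29, 32, 35, 31, 34, 38, 29]
t=5: [32, 38, 35, 32, 37, 33, 31, 37]
t=6: [38, 33, 36, 37, 34, 36, 38, 34]
t=7: [36, 39, 38, 36, 39, 37, 35, 38]
t=8: [40, 37, 39, 39, 38, 39, 40, 38]
t=9: [40, 41, 41, 40, 41, 40, 39, 41]
t=10: [42, 41, 42, 42, 42, 42, 42, 41]
t=11: [43, 43, 44, 43, 44, 43, 43, 43]
t=12: [45, 45, 45, 45, 45, 45, 45, 45]
t=13: [47, 47, 47, 47, 47, 47, 47, 47]
t=14: [49, 49, 49, 49, 49, 49, 49, 49]
t=15: [52, 52, 52, 52, 52, 52, 52, 52]
t=16: [55, 55, 55, 55, 55, 55, 55, 55]
t=17: [58, 58, 58, 58, 58, 58, 58, 58]
t=18: [61, 61, 61, 61, 61, 61, 61, 61]
t=19: [64, 64, 64, 64, 64, 64, 64, 64]
t=20: [68, 68, 68, 68, 68, 68, 68, 68]
t=21: [72, 72, 72, 72, 72, 72, 72, 72]
t=22: [76, 76, 76, 76, 76, 76, 76, 76]
t=23: [72, 72, 72, 72, 72, 72, 72, 72]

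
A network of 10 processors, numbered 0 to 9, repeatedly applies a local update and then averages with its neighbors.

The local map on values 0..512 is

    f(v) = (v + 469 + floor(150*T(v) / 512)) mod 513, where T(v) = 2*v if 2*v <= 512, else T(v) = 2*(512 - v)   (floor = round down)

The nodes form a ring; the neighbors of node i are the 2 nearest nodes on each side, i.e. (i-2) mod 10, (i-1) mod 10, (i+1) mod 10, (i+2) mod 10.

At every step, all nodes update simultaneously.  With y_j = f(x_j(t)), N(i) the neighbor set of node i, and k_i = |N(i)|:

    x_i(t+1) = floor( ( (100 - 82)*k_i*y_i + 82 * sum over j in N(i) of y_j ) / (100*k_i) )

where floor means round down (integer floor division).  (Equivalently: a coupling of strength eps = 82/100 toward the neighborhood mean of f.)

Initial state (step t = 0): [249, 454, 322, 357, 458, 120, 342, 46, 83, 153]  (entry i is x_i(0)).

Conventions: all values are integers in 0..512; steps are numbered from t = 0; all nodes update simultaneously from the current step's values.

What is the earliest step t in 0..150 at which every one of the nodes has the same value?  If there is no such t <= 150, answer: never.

Simulating step by step:
t=0: [249, 454, 322, 357, 458, 120, 342, 46, 83, 153]  (not all equal)
t=1: [291, 354, 406, 364, 353, 287, 216, 174, 215, 221]  (not all equal)
t=2: [360, 382, 401, 401, 380, 341, 320, 302, 301, 322]  (not all equal)
t=3: [401, 410, 415, 413, 408, 400, 391, 387, 388, 393]  (not all equal)
t=4: [421, 423, 424, 424, 423, 421, 418, 417, 417, 419]  (not all equal)
t=5: [429, 430, 430, 430, 430, 429, 429, 428, 428, 429]  (not all equal)
t=6: [433, 433, 433, 433, 433, 433, 433, 433, 433, 433]  (all equal)

Answer: 6
Key observation: Synchronization is absorbing here: once all nodes are equal they stay equal, and step 6 is the first all-equal step.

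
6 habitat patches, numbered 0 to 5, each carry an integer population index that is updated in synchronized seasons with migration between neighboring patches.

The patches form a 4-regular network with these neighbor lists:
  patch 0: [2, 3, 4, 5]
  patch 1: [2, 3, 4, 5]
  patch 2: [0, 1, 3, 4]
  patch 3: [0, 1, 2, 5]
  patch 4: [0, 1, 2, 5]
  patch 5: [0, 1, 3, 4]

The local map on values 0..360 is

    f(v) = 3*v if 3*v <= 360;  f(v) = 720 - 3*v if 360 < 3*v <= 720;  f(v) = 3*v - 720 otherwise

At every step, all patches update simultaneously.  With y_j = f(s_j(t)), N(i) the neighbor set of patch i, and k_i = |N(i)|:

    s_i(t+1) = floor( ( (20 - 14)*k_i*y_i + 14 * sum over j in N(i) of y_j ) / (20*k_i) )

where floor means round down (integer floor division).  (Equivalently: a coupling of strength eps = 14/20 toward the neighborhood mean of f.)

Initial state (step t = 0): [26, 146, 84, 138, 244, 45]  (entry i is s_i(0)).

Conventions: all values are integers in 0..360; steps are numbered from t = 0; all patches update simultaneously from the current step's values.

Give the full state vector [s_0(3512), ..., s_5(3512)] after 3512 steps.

Answer: [54, 54, 54, 54, 54, 54]
Key observation: The state at step 16, [54, 54, 54, 54, 54, 54], reappears at step 20: the system is in a cycle of period 4 from step 16 on.  Therefore the state at step 3512 equals the state at step 16 + ((3512 - 16) mod 4) = 16, which is [54, 54, 54, 54, 54, 54].

Derivation:
t=0: [26, 146, 84, 138, 244, 45]
t=1: [146, 207, 194, 222, 134, 159]
t=2: [216, 161, 173, 149, 228, 204]
t=3: [129, 179, 168, 190, 118, 140]
t=4: [278, 233, 243, 225, 286, 268]
t=5: [82, 54, 58, 53, 81, 80]
t=6: [216, 191, 193, 191, 216, 213]
t=7: [98, 121, 118, 121, 98, 100]
t=8: [316, 335, 334, 335, 316, 317]
t=9: [247, 265, 264, 265, 247, 248]
t=10: [39, 56, 55, 56, 39, 40]
t=11: [134, 150, 149, 150, 134, 135]
t=12: [301, 286, 287, 286, 301, 300]
t=13: [167, 153, 154, 153, 167, 166]
t=14: [233, 246, 245, 246, 233, 234]
t=15: [18, 18, 18, 18, 18, 19]
t=16: [54, 54, 54, 54, 54, 54]
t=17: [162, 162, 162, 162, 162, 162]
t=18: [234, 234, 234, 234, 234, 234]
t=19: [18, 18, 18, 18, 18, 18]
t=20: [54, 54, 54, 54, 54, 54]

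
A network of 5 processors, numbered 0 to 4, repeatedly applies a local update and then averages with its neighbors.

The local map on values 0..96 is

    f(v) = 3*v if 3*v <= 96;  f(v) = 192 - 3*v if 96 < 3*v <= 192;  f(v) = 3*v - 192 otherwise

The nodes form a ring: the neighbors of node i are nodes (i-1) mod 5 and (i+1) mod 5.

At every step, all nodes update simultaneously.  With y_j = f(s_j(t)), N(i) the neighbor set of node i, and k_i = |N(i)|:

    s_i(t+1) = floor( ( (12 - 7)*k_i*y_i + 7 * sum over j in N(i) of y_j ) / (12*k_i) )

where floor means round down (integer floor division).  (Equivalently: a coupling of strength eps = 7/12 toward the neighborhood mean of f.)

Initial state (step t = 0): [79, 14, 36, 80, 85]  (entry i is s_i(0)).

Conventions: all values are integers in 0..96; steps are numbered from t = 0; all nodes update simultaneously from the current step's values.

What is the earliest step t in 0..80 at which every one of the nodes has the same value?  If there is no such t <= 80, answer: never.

Answer: 13
Key observation: Synchronization is absorbing here: once all nodes are equal they stay equal, and step 13 is the first all-equal step.

Derivation:
t=0: [79, 14, 36, 80, 85]  (not all equal)
t=1: [49, 55, 61, 62, 53]  (not all equal)
t=2: [36, 27, 13, 14, 28]  (not all equal)
t=3: [83, 69, 52, 53, 71]  (not all equal)
t=4: [34, 33, 29, 30, 35]  (not all equal)
t=5: [90, 90, 89, 88, 88]  (not all equal)
t=6: [76, 77, 75, 72, 73]  (not all equal)
t=7: [34, 36, 32, 27, 28]  (not all equal)
t=8: [86, 89, 88, 86, 84]  (not all equal)
t=9: [66, 71, 71, 66, 63]  (not all equal)
t=10: [9, 16, 16, 9, 4]  (not all equal)
t=11: [28, 41, 41, 28, 20]  (not all equal)
t=12: [72, 73, 73, 72, 74]  (not all equal)
t=13: [26, 26, 26, 26, 26]  (all equal)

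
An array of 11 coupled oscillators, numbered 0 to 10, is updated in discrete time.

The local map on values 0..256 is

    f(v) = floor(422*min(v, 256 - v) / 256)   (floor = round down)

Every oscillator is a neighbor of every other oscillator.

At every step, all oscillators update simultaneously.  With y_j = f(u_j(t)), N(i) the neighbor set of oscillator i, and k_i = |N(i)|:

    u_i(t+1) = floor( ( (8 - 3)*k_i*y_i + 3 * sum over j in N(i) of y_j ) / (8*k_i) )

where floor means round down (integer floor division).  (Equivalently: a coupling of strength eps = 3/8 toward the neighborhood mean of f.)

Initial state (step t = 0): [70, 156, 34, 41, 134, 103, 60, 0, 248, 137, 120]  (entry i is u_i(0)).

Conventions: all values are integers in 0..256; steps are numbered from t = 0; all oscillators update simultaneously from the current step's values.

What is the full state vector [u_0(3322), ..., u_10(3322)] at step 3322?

Answer: [161, 164, 150, 155, 157, 167, 164, 157, 153, 157, 157]
Key observation: The state at step 18, [161, 164, 150, 155, 157, 167, 164, 157, 153, 157, 157], reappears at step 20: the system is in a cycle of period 2 from step 18 on.  Therefore the state at step 3322 equals the state at step 18 + ((3322 - 18) mod 2) = 18, which is [161, 164, 150, 155, 157, 167, 164, 157, 153, 157, 157].

Derivation:
t=0: [70, 156, 34, 41, 134, 103, 60, 0, 248, 137, 120]
t=1: [115, 144, 80, 87, 165, 147, 105, 47, 55, 163, 163]
t=2: [171, 168, 137, 144, 148, 165, 162, 106, 113, 150, 150]
t=3: [151, 154, 184, 177, 174, 157, 160, 171, 178, 171, 171]
t=4: [161, 158, 129, 136, 139, 155, 152, 141, 134, 141, 141]
t=5: [167, 170, 198, 191, 188, 173, 176, 186, 193, 186, 186]
t=6: [135, 132, 105, 112, 115, 129, 126, 116, 109, 116, 116]
t=7: [196, 199, 181, 187, 190, 202, 201, 191, 184, 191, 191]
t=8: [100, 97, 115, 109, 106, 95, 96, 106, 112, 106, 106]
t=9: [167, 164, 181, 175, 172, 162, 163, 172, 178, 172, 172]
t=10: [143, 146, 130, 135, 138, 148, 147, 138, 132, 138, 138]
t=11: [188, 185, 200, 196, 193, 183, 184, 193, 198, 193, 193]
t=12: [109, 112, 97, 101, 104, 114, 112, 104, 99, 104, 104]
t=13: [176, 179, 164, 169, 171, 181, 179, 171, 167, 171, 171]
t=14: [133, 130, 145, 140, 138, 128, 130, 138, 142, 138, 138]
t=15: [199, 202, 188, 193, 195, 205, 202, 195, 190, 195, 195]
t=16: [95, 92, 106, 100, 99, 89, 92, 99, 103, 99, 99]
t=17: [157, 154, 168, 162, 161, 151, 154, 161, 165, 161, 161]
t=18: [161, 164, 150, 155, 157, 167, 164, 157, 153, 157, 157]
t=19: [157, 154, 168, 163, 161, 151, 154, 161, 165, 161, 161]
t=20: [161, 164, 150, 155, 157, 167, 164, 157, 153, 157, 157]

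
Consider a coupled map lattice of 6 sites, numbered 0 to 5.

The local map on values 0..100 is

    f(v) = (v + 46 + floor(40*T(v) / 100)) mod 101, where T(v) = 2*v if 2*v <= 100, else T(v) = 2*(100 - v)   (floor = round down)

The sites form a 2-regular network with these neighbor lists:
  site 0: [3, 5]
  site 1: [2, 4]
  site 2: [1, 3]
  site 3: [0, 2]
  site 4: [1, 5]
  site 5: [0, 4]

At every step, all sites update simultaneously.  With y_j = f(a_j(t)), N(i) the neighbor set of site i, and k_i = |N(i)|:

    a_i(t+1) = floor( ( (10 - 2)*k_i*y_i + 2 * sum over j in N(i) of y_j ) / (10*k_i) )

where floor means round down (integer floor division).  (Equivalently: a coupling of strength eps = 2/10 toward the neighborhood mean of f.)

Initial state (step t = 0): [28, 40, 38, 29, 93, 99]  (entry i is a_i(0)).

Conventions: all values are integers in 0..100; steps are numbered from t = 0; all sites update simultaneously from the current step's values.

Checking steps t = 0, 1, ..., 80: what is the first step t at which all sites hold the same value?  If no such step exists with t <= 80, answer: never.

Answer: never
Key observation: The state at step 20 reappears at step 23 — the system is in a cycle of period 3 from step 20 on.  No step 0..23 is synchronized, and the cycle repeats forever, so no step up to 80 (or ever) has all sites equal.

Derivation:
t=0: [28, 40, 38, 29, 93, 99]  (not all equal)
t=1: [91, 19, 21, 89, 40, 49]  (not all equal)
t=2: [41, 74, 78, 46, 24, 32]  (not all equal)
t=3: [17, 44, 38, 27, 75, 12]  (not all equal)
t=4: [76, 24, 22, 84, 41, 65]  (not all equal)
t=5: [39, 81, 81, 45, 27, 36]  (not all equal)
t=6: [15, 46, 39, 26, 80, 18]  (not all equal)
t=7: [75, 27, 23, 82, 43, 73]  (not all equal)
t=8: [40, 86, 83, 45, 30, 37]  (not all equal)
t=9: [17, 47, 39, 26, 85, 20]  (not all equal)
t=10: [78, 28, 24, 82, 44, 77]  (not all equal)
t=11: [40, 88, 84, 45, 32, 38]  (not all equal)
t=12: [17, 37, 39, 26, 7, 12]  (not all equal)
t=13: [76, 16, 22, 82, 54, 67]  (not all equal)
t=14: [39, 71, 79, 45, 39, 37]  (not all equal)
t=15: [15, 36, 38, 26, 17, 11]  (not all equal)
t=16: [74, 16, 20, 82, 68, 66]  (not all equal)
t=17: [39, 71, 77, 44, 41, 38]  (not all equal)
t=18: [15, 37, 38, 24, 19, 13]  (not all equal)
t=19: [74, 18, 20, 79, 72, 70]  (not all equal)
t=20: [39, 74, 77, 44, 42, 39]  (not all equal)
t=21: [15, 37, 38, 24, 21, 15]  (not all equal)
t=22: [74, 18, 20, 79, 74, 74]  (not all equal)
t=23: [39, 74, 77, 44, 42, 39]  (not all equal)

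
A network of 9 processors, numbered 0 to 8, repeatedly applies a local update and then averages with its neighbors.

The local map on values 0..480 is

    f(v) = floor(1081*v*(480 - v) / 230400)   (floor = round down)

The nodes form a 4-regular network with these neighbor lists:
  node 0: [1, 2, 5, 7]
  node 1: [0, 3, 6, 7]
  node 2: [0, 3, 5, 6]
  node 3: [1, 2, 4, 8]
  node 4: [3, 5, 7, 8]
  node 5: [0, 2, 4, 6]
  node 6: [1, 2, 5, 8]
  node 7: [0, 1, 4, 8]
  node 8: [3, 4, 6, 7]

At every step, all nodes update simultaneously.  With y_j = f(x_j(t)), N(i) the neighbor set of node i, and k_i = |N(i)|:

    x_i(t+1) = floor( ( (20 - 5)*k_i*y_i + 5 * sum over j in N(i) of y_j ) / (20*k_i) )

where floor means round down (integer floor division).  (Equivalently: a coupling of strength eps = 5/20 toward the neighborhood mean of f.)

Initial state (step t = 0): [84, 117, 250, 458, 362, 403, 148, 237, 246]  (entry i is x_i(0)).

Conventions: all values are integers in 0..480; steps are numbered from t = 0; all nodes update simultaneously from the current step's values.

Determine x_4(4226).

Answer: x_4(4226) = 266
Key observation: The state at step 4, [266, 266, 266, 267, 266, 266, 266, 266, 266], reappears at step 6: the system is in a cycle of period 2 from step 4 on.  Therefore the state at step 4226 equals the state at step 4 + ((4226 - 4) mod 2) = 4, which is [266, 266, 266, 267, 266, 266, 266, 266, 266].

Derivation:
t=0: [84, 117, 250, 458, 362, 403, 148, 237, 246]
t=1: [172, 193, 237, 93, 195, 162, 227, 254, 249]
t=2: [250, 253, 260, 192, 254, 246, 266, 266, 262]
t=3: [268, 268, 267, 261, 268, 269, 267, 267, 266]
t=4: [266, 266, 266, 267, 266, 266, 266, 266, 266]
t=5: [267, 266, 266, 266, 266, 267, 267, 267, 266]
t=6: [266, 266, 266, 267, 266, 266, 266, 266, 266]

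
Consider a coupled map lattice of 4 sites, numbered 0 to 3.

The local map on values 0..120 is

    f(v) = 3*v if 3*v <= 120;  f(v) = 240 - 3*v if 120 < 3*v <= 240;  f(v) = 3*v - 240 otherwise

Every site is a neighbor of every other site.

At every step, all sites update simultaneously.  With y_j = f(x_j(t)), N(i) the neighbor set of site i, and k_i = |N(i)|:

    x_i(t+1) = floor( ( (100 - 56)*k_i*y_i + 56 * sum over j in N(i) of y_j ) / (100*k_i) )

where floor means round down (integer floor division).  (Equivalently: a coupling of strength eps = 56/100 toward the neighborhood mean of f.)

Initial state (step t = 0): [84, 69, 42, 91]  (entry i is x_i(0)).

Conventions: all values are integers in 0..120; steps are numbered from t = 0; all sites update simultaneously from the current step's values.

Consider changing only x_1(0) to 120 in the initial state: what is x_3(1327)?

Simulating step by step:
t=0: [84, 120, 42, 91]
t=1: [55, 82, 80, 60]
t=2: [45, 27, 26, 41]
t=3: [97, 91, 90, 100]
t=4: [45, 40, 40, 47]
t=5: [109, 113, 113, 107]
t=6: [90, 93, 93, 88]
t=7: [32, 34, 34, 30]
t=8: [97, 98, 98, 95]
t=9: [51, 51, 51, 49]
t=10: [88, 88, 88, 89]
t=11: [24, 24, 24, 25]
t=12: [72, 72, 72, 73]
t=13: [23, 23, 23, 22]
t=14: [68, 68, 68, 67]
t=15: [36, 36, 36, 37]
t=16: [108, 108, 108, 109]
t=17: [84, 84, 84, 85]
t=18: [12, 12, 12, 13]
t=19: [36, 36, 36, 37]

Answer: x_3(1327) = 37
Key observation: The state at step 15, [36, 36, 36, 37], reappears at step 19: the system is in a cycle of period 4 from step 15 on.  Therefore the state at step 1327 equals the state at step 15 + ((1327 - 15) mod 4) = 15, which is [36, 36, 36, 37].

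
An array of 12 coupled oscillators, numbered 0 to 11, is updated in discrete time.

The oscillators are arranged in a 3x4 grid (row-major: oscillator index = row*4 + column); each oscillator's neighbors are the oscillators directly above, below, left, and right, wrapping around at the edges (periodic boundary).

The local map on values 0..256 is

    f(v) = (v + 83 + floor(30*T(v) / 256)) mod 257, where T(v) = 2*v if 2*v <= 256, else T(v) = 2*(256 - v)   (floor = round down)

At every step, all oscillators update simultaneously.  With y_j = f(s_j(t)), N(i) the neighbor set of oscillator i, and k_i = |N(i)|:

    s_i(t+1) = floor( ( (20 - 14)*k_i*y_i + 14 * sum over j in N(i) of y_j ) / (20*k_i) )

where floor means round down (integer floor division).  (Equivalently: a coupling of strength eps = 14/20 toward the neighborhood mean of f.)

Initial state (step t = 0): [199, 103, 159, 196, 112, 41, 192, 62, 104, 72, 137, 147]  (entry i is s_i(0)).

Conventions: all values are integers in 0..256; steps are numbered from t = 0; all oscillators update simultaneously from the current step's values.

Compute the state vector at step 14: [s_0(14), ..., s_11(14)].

Answer: [107, 107, 107, 107, 107, 107, 107, 107, 107, 107, 107, 107]

Derivation:
t=0: [199, 103, 159, 196, 112, 41, 192, 62, 104, 72, 137, 147]
t=1: [130, 124, 94, 91, 160, 151, 105, 143, 183, 191, 155, 190]
t=2: [153, 153, 172, 185, 93, 85, 143, 153, 62, 56, 84, 92]
t=3: [68, 63, 87, 46, 120, 161, 144, 118, 143, 139, 163, 124]
t=4: [186, 155, 155, 185, 183, 158, 152, 218, 229, 150, 165, 180]
t=5: [29, 7, 9, 26, 33, 7, 13, 29, 31, 14, 8, 33]
t=6: [114, 97, 97, 113, 115, 99, 98, 115, 117, 99, 100, 114]
t=7: [220, 206, 206, 219, 221, 207, 207, 219, 221, 208, 207, 220]
t=8: [52, 45, 45, 51, 52, 45, 45, 51, 52, 46, 45, 52]
t=9: [145, 139, 139, 144, 145, 139, 139, 144, 145, 139, 139, 144]
t=10: [252, 249, 249, 252, 252, 249, 249, 252, 252, 249, 249, 252]
t=11: [77, 76, 76, 77, 77, 76, 76, 77, 77, 76, 76, 77]
t=12: [177, 176, 176, 177, 177, 176, 176, 177, 177, 176, 176, 177]
t=13: [20, 20, 20, 20, 20, 20, 20, 20, 20, 20, 20, 20]
t=14: [107, 107, 107, 107, 107, 107, 107, 107, 107, 107, 107, 107]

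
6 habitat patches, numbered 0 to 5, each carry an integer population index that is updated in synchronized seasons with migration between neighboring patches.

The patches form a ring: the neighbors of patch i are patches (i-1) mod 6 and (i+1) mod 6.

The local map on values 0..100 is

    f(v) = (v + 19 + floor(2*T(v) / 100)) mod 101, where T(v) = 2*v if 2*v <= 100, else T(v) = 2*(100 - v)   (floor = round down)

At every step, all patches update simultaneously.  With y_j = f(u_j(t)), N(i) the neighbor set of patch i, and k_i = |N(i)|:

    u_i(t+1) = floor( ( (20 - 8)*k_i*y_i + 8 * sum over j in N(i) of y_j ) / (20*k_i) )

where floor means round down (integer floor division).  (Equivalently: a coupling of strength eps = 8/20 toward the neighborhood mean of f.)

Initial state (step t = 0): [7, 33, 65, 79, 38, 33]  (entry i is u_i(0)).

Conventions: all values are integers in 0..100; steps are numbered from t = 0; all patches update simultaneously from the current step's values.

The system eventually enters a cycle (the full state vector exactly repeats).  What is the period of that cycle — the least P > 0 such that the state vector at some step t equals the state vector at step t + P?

Simulating step by step:
t=0: [7, 33, 65, 79, 38, 33]
t=1: [36, 54, 81, 87, 65, 48]
t=2: [62, 75, 75, 40, 65, 69]
t=3: [86, 92, 88, 72, 80, 86]
t=4: [5, 8, 24, 76, 78, 23]
t=5: [28, 29, 50, 85, 85, 49]
t=6: [52, 53, 53, 16, 16, 51]
t=7: [72, 72, 65, 42, 42, 64]
t=8: [90, 90, 81, 66, 66, 81]
t=9: [26, 26, 78, 88, 88, 78]
t=10: [56, 56, 68, 24, 24, 68]
t=11: [78, 78, 76, 52, 52, 76]
t=12: [96, 96, 90, 76, 76, 90]
t=13: [12, 12, 26, 77, 77, 26]
t=14: [34, 34, 53, 86, 86, 53]
t=15: [57, 57, 55, 17, 17, 55]
t=16: [76, 76, 67, 43, 43, 67]
t=17: [93, 93, 83, 67, 67, 83]
t=18: [9, 9, 20, 69, 69, 20]
t=19: [30, 30, 46, 79, 79, 46]
t=20: [53, 53, 69, 91, 91, 69]
t=21: [76, 76, 69, 25, 25, 69]
t=22: [93, 93, 81, 53, 53, 81]
t=23: [28, 28, 76, 78, 78, 76]
t=24: [57, 57, 86, 96, 96, 86]
t=25: [62, 62, 20, 12, 12, 20]
t=26: [73, 73, 46, 32, 32, 46]
t=27: [87, 87, 68, 54, 54, 68]
t=28: [21, 21, 68, 76, 76, 68]
t=29: [49, 49, 79, 93, 93, 79]
t=30: [74, 74, 74, 28, 28, 74]
t=31: [94, 94, 84, 57, 57, 84]
t=32: [10, 10, 19, 62, 62, 19]
t=33: [30, 30, 45, 73, 73, 45]
t=34: [53, 53, 67, 87, 87, 67]
t=35: [75, 75, 67, 21, 21, 67]
t=36: [93, 93, 79, 49, 49, 79]
t=37: [28, 28, 74, 74, 74, 74]
t=38: [57, 57, 84, 94, 94, 84]
t=39: [62, 62, 19, 10, 10, 19]
t=40: [73, 73, 45, 30, 30, 45]
t=41: [87, 87, 67, 53, 53, 67]
t=42: [21, 21, 67, 75, 75, 67]
t=43: [49, 49, 79, 93, 93, 79]

Answer: 14
Key observation: The state at step 29, [49, 49, 79, 93, 93, 79], reappears at step 43 — and no state repeats earlier — so the cycle the system enters has period 14.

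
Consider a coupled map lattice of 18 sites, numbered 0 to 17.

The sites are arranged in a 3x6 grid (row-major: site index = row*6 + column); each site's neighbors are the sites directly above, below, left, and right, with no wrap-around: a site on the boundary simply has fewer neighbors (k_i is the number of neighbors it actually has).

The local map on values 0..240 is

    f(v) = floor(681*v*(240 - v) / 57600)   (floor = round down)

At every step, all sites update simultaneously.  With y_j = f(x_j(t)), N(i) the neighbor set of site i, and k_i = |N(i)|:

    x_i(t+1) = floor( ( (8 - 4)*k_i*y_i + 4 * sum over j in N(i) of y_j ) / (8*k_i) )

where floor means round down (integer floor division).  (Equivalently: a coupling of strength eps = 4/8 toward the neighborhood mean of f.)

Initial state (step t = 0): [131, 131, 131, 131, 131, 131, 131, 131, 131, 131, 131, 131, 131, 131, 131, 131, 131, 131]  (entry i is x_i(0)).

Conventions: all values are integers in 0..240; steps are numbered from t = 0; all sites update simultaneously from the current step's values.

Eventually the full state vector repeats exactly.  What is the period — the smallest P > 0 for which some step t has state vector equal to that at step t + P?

Answer: 2
Key observation: The state at step 10, [154, 154, 154, 154, 154, 154, 154, 154, 154, 154, 154, 154, 154, 154, 154, 154, 154, 154], reappears at step 12 — and no state repeats earlier — so the cycle the system enters has period 2.

Derivation:
t=0: [131, 131, 131, 131, 131, 131, 131, 131, 131, 131, 131, 131, 131, 131, 131, 131, 131, 131]
t=1: [168, 168, 168, 168, 168, 168, 168, 168, 168, 168, 168, 168, 168, 168, 168, 168, 168, 168]
t=2: [143, 143, 143, 143, 143, 143, 143, 143, 143, 143, 143, 143, 143, 143, 143, 143, 143, 143]
t=3: [163, 163, 163, 163, 163, 163, 163, 163, 163, 163, 163, 163, 163, 163, 163, 163, 163, 163]
t=4: [148, 148, 148, 148, 148, 148, 148, 148, 148, 148, 148, 148, 148, 148, 148, 148, 148, 148]
t=5: [160, 160, 160, 160, 160, 160, 160, 160, 160, 160, 160, 160, 160, 160, 160, 160, 160, 160]
t=6: [151, 151, 151, 151, 151, 151, 151, 151, 151, 151, 151, 151, 151, 151, 151, 151, 151, 151]
t=7: [158, 158, 158, 158, 158, 158, 158, 158, 158, 158, 158, 158, 158, 158, 158, 158, 158, 158]
t=8: [153, 153, 153, 153, 153, 153, 153, 153, 153, 153, 153, 153, 153, 153, 153, 153, 153, 153]
t=9: [157, 157, 157, 157, 157, 157, 157, 157, 157, 157, 157, 157, 157, 157, 157, 157, 157, 157]
t=10: [154, 154, 154, 154, 154, 154, 154, 154, 154, 154, 154, 154, 154, 154, 154, 154, 154, 154]
t=11: [156, 156, 156, 156, 156, 156, 156, 156, 156, 156, 156, 156, 156, 156, 156, 156, 156, 156]
t=12: [154, 154, 154, 154, 154, 154, 154, 154, 154, 154, 154, 154, 154, 154, 154, 154, 154, 154]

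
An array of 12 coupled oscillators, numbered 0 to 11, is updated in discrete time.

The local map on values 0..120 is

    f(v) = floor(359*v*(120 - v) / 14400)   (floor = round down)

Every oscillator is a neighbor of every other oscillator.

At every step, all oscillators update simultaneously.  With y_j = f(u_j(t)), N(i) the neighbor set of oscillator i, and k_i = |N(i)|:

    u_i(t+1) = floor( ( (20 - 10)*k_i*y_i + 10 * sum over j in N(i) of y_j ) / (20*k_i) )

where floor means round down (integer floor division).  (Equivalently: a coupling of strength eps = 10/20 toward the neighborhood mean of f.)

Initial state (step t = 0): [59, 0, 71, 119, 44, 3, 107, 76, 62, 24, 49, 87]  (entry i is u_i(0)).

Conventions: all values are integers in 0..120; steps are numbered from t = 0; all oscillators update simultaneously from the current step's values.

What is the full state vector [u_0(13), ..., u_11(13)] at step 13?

Simulating step by step:
t=0: [59, 0, 71, 119, 44, 3, 107, 76, 62, 24, 49, 87]
t=1: [71, 31, 70, 32, 69, 34, 46, 69, 71, 57, 70, 63]
t=2: [84, 76, 84, 76, 84, 77, 83, 84, 84, 85, 84, 85]
t=3: [76, 79, 76, 79, 76, 79, 76, 76, 76, 75, 76, 75]
t=4: [82, 81, 82, 81, 82, 81, 82, 82, 82, 83, 82, 83]
t=5: [77, 77, 77, 77, 77, 77, 77, 77, 77, 76, 77, 76]
t=6: [82, 82, 82, 82, 82, 82, 82, 82, 82, 82, 82, 82]
t=7: [77, 77, 77, 77, 77, 77, 77, 77, 77, 77, 77, 77]
t=8: [82, 82, 82, 82, 82, 82, 82, 82, 82, 82, 82, 82]
t=9: [77, 77, 77, 77, 77, 77, 77, 77, 77, 77, 77, 77]
t=10: [82, 82, 82, 82, 82, 82, 82, 82, 82, 82, 82, 82]
t=11: [77, 77, 77, 77, 77, 77, 77, 77, 77, 77, 77, 77]
t=12: [82, 82, 82, 82, 82, 82, 82, 82, 82, 82, 82, 82]
t=13: [77, 77, 77, 77, 77, 77, 77, 77, 77, 77, 77, 77]

Answer: [77, 77, 77, 77, 77, 77, 77, 77, 77, 77, 77, 77]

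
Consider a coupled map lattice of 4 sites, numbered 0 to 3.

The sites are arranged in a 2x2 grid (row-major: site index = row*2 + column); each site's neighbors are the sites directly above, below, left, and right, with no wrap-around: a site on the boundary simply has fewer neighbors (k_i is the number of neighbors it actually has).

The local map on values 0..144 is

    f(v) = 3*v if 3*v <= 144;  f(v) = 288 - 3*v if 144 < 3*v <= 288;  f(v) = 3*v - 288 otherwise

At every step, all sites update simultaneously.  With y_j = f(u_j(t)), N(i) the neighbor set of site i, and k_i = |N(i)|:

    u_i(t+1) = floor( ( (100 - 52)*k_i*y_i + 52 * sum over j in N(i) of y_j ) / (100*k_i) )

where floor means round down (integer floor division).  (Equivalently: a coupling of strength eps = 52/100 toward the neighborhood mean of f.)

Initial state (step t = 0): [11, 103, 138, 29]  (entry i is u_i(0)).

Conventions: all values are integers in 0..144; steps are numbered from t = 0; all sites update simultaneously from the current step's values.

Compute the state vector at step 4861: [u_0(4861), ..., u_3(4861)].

Answer: [103, 103, 118, 118]
Key observation: The state at step 39, [103, 103, 118, 118], reappears at step 41: the system is in a cycle of period 2 from step 39 on.  Therefore the state at step 4861 equals the state at step 39 + ((4861 - 39) mod 2) = 39, which is [103, 103, 118, 118].

Derivation:
t=0: [11, 103, 138, 29]
t=1: [54, 41, 91, 79]
t=2: [96, 105, 53, 60]
t=3: [40, 41, 90, 92]
t=4: [94, 93, 42, 42]
t=5: [37, 38, 94, 95]
t=6: [84, 84, 32, 32]
t=7: [51, 51, 80, 80]
t=8: [112, 112, 70, 70]
t=9: [55, 55, 70, 70]
t=10: [111, 111, 89, 89]
t=11: [38, 38, 27, 27]
t=12: [105, 105, 89, 89]
t=13: [25, 25, 22, 22]
t=14: [72, 72, 68, 68]
t=15: [75, 75, 80, 80]
t=16: [59, 59, 51, 51]
t=17: [117, 117, 128, 128]
t=18: [71, 71, 87, 87]
t=19: [62, 62, 39, 39]
t=20: [105, 105, 113, 113]
t=21: [33, 33, 44, 44]
t=22: [107, 107, 123, 123]
t=23: [45, 45, 68, 68]
t=24: [121, 121, 97, 97]
t=25: [56, 56, 21, 21]
t=26: [105, 105, 77, 77]
t=27: [34, 34, 49, 49]
t=28: [112, 112, 130, 130]
t=29: [62, 62, 87, 87]
t=30: [82, 82, 46, 46]
t=31: [66, 66, 113, 113]
t=32: [79, 79, 61, 61]
t=33: [65, 65, 90, 90]
t=34: [73, 73, 37, 37]
t=35: [79, 79, 100, 100]
t=36: [40, 40, 22, 22]
t=37: [105, 105, 80, 80]
t=38: [32, 32, 42, 42]
t=39: [103, 103, 118, 118]
t=40: [32, 32, 54, 54]
t=41: [103, 103, 118, 118]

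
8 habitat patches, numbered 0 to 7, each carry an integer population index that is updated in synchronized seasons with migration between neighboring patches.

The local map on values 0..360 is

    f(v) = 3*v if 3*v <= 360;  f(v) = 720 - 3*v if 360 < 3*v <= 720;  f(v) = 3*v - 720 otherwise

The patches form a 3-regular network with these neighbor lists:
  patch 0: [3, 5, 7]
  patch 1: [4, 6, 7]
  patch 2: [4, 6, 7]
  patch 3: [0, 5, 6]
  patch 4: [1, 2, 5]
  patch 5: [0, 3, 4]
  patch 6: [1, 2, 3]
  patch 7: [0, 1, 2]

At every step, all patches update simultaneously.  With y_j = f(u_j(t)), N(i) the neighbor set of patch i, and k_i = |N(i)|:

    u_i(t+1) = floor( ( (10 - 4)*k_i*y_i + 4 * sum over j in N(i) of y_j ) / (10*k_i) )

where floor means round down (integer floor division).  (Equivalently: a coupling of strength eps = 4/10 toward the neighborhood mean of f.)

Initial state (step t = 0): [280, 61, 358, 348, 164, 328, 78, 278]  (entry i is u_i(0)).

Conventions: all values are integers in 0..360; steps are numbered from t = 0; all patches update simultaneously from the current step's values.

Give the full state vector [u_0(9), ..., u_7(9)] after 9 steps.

Answer: [70, 255, 284, 183, 239, 142, 250, 137]

Derivation:
t=0: [280, 61, 358, 348, 164, 328, 78, 278]
t=1: [165, 186, 289, 276, 243, 248, 255, 156]
t=2: [186, 138, 129, 104, 49, 60, 82, 222]
t=3: [170, 243, 259, 265, 197, 190, 274, 139]
t=4: [196, 76, 105, 106, 106, 145, 80, 218]
t=5: [168, 220, 272, 278, 301, 273, 258, 129]
t=6: [202, 112, 133, 117, 143, 127, 68, 249]
t=7: [164, 271, 262, 298, 307, 304, 256, 119]
t=8: [233, 136, 120, 166, 167, 195, 73, 265]
t=9: [70, 255, 284, 183, 239, 142, 250, 137]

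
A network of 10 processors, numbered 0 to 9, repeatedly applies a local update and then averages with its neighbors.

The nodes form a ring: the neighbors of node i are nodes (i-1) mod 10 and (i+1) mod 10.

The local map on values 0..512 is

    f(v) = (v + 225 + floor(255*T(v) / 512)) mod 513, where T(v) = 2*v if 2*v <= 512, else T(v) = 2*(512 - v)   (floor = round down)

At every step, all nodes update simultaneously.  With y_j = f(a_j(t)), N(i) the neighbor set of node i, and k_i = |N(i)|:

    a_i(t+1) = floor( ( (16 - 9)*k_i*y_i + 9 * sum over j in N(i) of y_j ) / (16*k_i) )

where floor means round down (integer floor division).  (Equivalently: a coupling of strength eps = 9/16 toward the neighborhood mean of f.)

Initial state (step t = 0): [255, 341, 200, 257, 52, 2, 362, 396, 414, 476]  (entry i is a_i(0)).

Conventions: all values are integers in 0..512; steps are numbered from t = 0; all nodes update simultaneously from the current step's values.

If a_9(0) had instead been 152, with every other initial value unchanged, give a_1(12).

Answer: a_1(12) = 144
Key observation: This trace re-runs the system from the modified initial state.

Derivation:
t=0: [255, 341, 200, 257, 52, 2, 362, 396, 414, 152]
t=1: [163, 190, 174, 221, 270, 254, 224, 223, 164, 131]
t=2: [178, 66, 94, 146, 202, 203, 175, 124, 197, 234]
t=3: [179, 290, 281, 149, 84, 100, 192, 253, 229, 126]
t=4: [226, 179, 162, 176, 293, 322, 221, 169, 268, 275]
t=5: [153, 85, 52, 100, 178, 203, 143, 127, 174, 206]
t=6: [152, 269, 373, 296, 181, 213, 390, 369, 194, 75]
t=7: [174, 164, 223, 180, 133, 143, 198, 188, 211, 195]
t=8: [65, 77, 99, 213, 377, 391, 214, 105, 111, 98]
t=9: [379, 383, 329, 241, 198, 199, 245, 354, 435, 408]
t=10: [223, 223, 214, 177, 131, 134, 181, 216, 223, 223]
t=11: [157, 151, 123, 204, 369, 372, 210, 127, 153, 157]
t=12: [21, 144, 242, 246, 193, 197, 254, 250, 148, 22]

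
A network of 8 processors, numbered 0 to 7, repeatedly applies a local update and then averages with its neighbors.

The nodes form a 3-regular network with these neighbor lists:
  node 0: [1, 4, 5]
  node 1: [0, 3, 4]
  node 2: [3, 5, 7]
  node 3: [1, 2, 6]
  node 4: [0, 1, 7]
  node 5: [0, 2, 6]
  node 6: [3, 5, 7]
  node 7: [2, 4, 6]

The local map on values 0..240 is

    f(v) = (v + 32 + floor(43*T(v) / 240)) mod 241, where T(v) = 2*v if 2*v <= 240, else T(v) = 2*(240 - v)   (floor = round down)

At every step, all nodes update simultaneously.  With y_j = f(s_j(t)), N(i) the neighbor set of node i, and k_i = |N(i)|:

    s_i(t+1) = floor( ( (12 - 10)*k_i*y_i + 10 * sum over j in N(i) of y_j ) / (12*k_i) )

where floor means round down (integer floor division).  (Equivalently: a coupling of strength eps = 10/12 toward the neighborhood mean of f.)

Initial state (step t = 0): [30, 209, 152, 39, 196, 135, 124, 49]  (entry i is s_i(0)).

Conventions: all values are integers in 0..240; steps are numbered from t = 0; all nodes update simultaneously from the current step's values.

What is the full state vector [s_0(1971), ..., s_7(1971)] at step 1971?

Answer: [126, 126, 206, 188, 126, 188, 206, 188]
Key observation: The state at step 16, [96, 96, 97, 156, 96, 156, 97, 156], reappears at step 27: the system is in a cycle of period 11 from step 16 on.  Therefore the state at step 1971 equals the state at step 16 + ((1971 - 16) mod 11) = 24, which is [126, 126, 206, 188, 126, 188, 206, 188].

Derivation:
t=0: [30, 209, 152, 39, 196, 135, 124, 49]
t=1: [72, 45, 143, 131, 50, 168, 140, 131]
t=2: [137, 134, 209, 175, 134, 188, 209, 176]
t=3: [213, 211, 195, 100, 211, 102, 195, 100]
t=4: [56, 55, 140, 32, 55, 33, 140, 32]
t=5: [98, 97, 97, 156, 97, 157, 97, 156]
t=6: [178, 178, 208, 172, 178, 172, 208, 172]
t=7: [230, 230, 191, 108, 230, 108, 191, 108]
t=8: [66, 66, 188, 169, 66, 169, 188, 169]
t=9: [150, 150, 228, 203, 150, 203, 228, 203]
t=10: [156, 156, 9, 73, 156, 73, 9, 73]
t=11: [193, 193, 116, 106, 193, 106, 116, 106]
t=12: [48, 48, 177, 134, 48, 134, 177, 134]
t=13: [126, 126, 207, 189, 126, 189, 207, 189]
t=14: [209, 209, 200, 99, 209, 99, 200, 99]
t=15: [54, 54, 139, 33, 54, 33, 139, 33]
t=16: [96, 96, 97, 156, 96, 156, 97, 156]
t=17: [177, 177, 208, 171, 177, 171, 208, 171]
t=18: [229, 229, 190, 107, 229, 107, 190, 107]
t=19: [65, 65, 187, 168, 65, 168, 187, 168]
t=20: [149, 149, 227, 202, 149, 202, 227, 202]
t=21: [155, 155, 8, 72, 155, 72, 8, 72]
t=22: [192, 192, 114, 105, 192, 105, 114, 105]
t=23: [48, 48, 176, 132, 48, 132, 176, 132]
t=24: [126, 126, 206, 188, 126, 188, 206, 188]
t=25: [209, 209, 199, 99, 209, 99, 199, 99]
t=26: [54, 54, 139, 32, 54, 32, 139, 32]
t=27: [96, 96, 97, 156, 96, 156, 97, 156]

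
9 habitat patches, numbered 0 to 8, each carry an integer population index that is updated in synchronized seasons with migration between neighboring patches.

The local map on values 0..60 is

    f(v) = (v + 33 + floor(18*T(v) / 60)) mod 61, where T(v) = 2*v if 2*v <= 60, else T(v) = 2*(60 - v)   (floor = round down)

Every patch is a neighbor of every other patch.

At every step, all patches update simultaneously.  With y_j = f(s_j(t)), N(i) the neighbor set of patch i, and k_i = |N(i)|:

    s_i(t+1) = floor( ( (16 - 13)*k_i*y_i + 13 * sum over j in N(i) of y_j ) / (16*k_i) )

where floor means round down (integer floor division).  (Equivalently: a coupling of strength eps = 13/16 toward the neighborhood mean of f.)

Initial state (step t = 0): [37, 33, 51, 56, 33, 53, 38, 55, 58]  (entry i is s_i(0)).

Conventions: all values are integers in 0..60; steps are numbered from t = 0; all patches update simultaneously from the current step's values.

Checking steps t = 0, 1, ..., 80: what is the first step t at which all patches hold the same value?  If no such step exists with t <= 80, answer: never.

Simulating step by step:
t=0: [37, 33, 51, 56, 33, 53, 38, 55, 58]  (not all equal)
t=1: [25, 25, 26, 26, 25, 26, 25, 26, 26]  (not all equal)
t=2: [12, 12, 12, 12, 12, 12, 12, 12, 12]  (all equal)

Answer: 2
Key observation: Synchronization is absorbing here: once all patches are equal they stay equal, and step 2 is the first all-equal step.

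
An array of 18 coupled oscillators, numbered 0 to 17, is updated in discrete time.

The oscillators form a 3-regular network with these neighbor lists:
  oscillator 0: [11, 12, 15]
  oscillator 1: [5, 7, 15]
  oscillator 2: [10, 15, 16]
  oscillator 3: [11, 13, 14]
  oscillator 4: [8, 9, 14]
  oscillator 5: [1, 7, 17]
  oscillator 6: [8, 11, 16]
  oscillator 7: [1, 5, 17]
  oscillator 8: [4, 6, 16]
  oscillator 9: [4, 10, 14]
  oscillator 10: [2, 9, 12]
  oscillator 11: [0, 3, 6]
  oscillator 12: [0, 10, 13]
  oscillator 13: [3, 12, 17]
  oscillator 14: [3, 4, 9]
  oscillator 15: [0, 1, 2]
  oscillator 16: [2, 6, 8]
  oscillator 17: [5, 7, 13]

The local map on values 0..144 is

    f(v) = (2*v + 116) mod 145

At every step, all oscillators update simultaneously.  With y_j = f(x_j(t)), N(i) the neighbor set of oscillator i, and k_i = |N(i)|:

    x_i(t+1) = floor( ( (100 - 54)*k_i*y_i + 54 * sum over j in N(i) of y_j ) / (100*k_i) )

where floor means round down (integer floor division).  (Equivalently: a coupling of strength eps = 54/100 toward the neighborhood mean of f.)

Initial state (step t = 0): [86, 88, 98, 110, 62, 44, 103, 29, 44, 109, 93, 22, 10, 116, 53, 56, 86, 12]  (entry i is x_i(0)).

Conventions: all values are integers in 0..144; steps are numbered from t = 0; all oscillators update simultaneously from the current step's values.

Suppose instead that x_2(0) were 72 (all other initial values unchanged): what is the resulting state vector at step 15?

Simulating step by step:
t=0: [86, 88, 72, 110, 62, 44, 103, 29, 44, 109, 93, 22, 10, 116, 53, 56, 86, 12]
t=1: [107, 31, 95, 48, 76, 57, 53, 49, 75, 53, 58, 46, 100, 84, 68, 84, 102, 90]
t=2: [59, 67, 53, 86, 111, 58, 73, 54, 97, 92, 61, 62, 59, 81, 97, 79, 52, 55]
t=3: [97, 101, 88, 110, 31, 87, 88, 85, 52, 33, 74, 106, 97, 117, 45, 108, 73, 91]
t=4: [27, 45, 50, 49, 46, 31, 42, 71, 61, 55, 65, 29, 45, 40, 48, 28, 68, 39]
t=5: [32, 59, 74, 58, 72, 55, 66, 77, 83, 78, 84, 40, 59, 55, 69, 40, 88, 58]
t=6: [50, 87, 89, 83, 120, 91, 81, 103, 102, 123, 124, 63, 86, 84, 109, 67, 65, 91]
t=7: [94, 26, 52, 113, 56, 10, 102, 17, 67, 66, 73, 106, 116, 115, 69, 61, 76, 35]
t=8: [40, 52, 94, 60, 95, 74, 61, 38, 90, 103, 96, 34, 60, 52, 92, 62, 94, 54]
t=9: [63, 81, 29, 64, 16, 90, 53, 70, 24, 22, 32, 60, 67, 81, 29, 68, 26, 79]
t=10: [99, 101, 43, 91, 12, 69, 59, 99, 27, 18, 42, 91, 96, 121, 34, 95, 33, 104]
t=11: [18, 39, 45, 24, 77, 65, 53, 41, 59, 45, 40, 25, 34, 42, 45, 26, 47, 51]
t=12: [18, 54, 53, 33, 95, 77, 66, 64, 89, 70, 52, 28, 38, 48, 64, 31, 70, 71]
t=13: [22, 82, 74, 51, 45, 109, 72, 102, 43, 85, 76, 38, 48, 66, 75, 44, 84, 104]
t=14: [38, 86, 112, 82, 85, 56, 96, 52, 82, 119, 115, 58, 74, 78, 105, 75, 116, 47]
t=15: [80, 116, 65, 107, 107, 89, 58, 86, 101, 71, 67, 76, 96, 115, 77, 98, 63, 81]

Answer: [80, 116, 65, 107, 107, 89, 58, 86, 101, 71, 67, 76, 96, 115, 77, 98, 63, 81]
Key observation: This trace re-runs the system from the modified initial state.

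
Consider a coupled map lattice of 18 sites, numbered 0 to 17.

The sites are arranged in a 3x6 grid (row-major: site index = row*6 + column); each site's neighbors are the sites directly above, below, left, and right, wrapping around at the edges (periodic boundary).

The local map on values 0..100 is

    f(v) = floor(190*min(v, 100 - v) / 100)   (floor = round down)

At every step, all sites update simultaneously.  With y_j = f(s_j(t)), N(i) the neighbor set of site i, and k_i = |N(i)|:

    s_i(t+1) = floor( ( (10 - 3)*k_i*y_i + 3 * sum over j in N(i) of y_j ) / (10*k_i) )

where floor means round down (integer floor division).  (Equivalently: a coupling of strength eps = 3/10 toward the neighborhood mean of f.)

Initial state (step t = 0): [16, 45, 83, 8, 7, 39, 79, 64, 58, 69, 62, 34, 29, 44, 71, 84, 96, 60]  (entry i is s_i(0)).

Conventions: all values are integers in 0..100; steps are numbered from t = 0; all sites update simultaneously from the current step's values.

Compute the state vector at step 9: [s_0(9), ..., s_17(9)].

Simulating step by step:
t=0: [16, 45, 83, 8, 7, 39, 79, 64, 58, 69, 62, 34, 29, 44, 71, 84, 96, 60]
t=1: [39, 75, 39, 20, 21, 65, 43, 69, 71, 55, 61, 64, 55, 77, 55, 31, 19, 68]
t=2: [72, 51, 68, 45, 43, 64, 78, 57, 61, 76, 68, 68, 78, 50, 76, 58, 42, 61]
t=3: [55, 86, 64, 79, 78, 67, 46, 79, 69, 53, 61, 60, 48, 86, 54, 74, 77, 70]
t=4: [79, 34, 63, 45, 45, 62, 82, 42, 61, 78, 70, 74, 82, 36, 75, 53, 46, 60]
t=5: [42, 64, 69, 80, 82, 69, 38, 73, 69, 51, 59, 52, 40, 64, 55, 81, 83, 71]
t=6: [75, 66, 59, 43, 39, 60, 72, 55, 62, 80, 72, 83, 73, 68, 76, 43, 37, 57]
t=7: [51, 64, 73, 76, 72, 70, 53, 78, 68, 48, 53, 42, 53, 60, 53, 74, 70, 73]
t=8: [87, 67, 55, 49, 55, 60, 84, 50, 62, 81, 83, 76, 85, 74, 80, 55, 58, 56]
t=9: [31, 62, 79, 86, 80, 70, 35, 82, 69, 46, 40, 48, 33, 51, 48, 77, 76, 75]

Answer: [31, 62, 79, 86, 80, 70, 35, 82, 69, 46, 40, 48, 33, 51, 48, 77, 76, 75]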